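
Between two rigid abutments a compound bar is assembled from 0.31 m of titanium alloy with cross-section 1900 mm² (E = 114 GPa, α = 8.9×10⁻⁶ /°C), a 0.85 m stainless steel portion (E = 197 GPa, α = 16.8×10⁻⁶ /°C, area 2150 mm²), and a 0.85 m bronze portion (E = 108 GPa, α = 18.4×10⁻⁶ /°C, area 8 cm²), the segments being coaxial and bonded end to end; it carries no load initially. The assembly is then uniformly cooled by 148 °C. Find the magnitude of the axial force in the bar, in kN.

If the supports were absent, the total length change would be Σ αᵢΔT Lᵢ = 8.9×10⁻⁶×148×310 + 16.8×10⁻⁶×148×850 + 18.4×10⁻⁶×148×850 = 4.836 mm.
The walls prevent any net length change, so an axial force P (same in every segment) develops. Compatibility: P · Σ Lᵢ/(AᵢEᵢ) = δ_free.
Σ Lᵢ/(AᵢEᵢ) = 310/(1900×114×10³) + 850/(2150×197×10³) + 850/(800×108×10³) = 1.328×10⁻⁵ mm/N.
So P = 4.836 / 1.328×10⁻⁵ = 364.3 kN, tensile.

P ≈ 364 kN (tensile)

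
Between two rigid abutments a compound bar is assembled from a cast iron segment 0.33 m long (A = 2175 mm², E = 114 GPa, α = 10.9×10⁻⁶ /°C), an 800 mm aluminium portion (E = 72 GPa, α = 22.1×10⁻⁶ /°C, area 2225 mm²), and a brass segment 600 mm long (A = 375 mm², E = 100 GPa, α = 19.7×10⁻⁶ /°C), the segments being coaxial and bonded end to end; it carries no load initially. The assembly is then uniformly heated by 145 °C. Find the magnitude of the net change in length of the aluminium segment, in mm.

|ΔL| ≈ 1.49 mm

With the walls removed the bar would change length by δ_free = Σ αᵢΔT Lᵢ = 10.9×10⁻⁶×145×330 + 22.1×10⁻⁶×145×800 + 19.7×10⁻⁶×145×600 = 4.799 mm.
Since the ends are fixed, an axial force P builds up, equal in every segment, with P · Σ Lᵢ/(AᵢEᵢ) = δ_free.
Σ Lᵢ/(AᵢEᵢ) = 330/(2175×114×10³) + 800/(2225×72×10³) + 600/(375×100×10³) = 2.232×10⁻⁵ mm/N.
P = 4.799 / 2.232×10⁻⁵ = 215000 N = 215 kN, compressive.
For the aluminium segment, free thermal change = 22.1×10⁻⁶×145×800 = 2.564 mm and elastic change from P = 215000×800/(2225×72×10³) = 1.073 mm; these oppose, so the net change is 1.49 mm (segment lengthens).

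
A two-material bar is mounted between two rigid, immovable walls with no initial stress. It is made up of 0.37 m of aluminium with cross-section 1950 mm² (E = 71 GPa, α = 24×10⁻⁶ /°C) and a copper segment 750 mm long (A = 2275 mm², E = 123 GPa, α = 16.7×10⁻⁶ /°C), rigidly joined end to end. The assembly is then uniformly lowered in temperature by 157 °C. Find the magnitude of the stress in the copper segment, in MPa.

If the supports were absent, the total length change would be Σ αᵢΔT Lᵢ = 24×10⁻⁶×157×370 + 16.7×10⁻⁶×157×750 = 3.361 mm.
The walls prevent any net length change, so an axial force P (same in every segment) develops. Compatibility: P · Σ Lᵢ/(AᵢEᵢ) = δ_free.
The series flexibility is Σ Lᵢ/(AᵢEᵢ) = 370/(1950×71×10³) + 750/(2275×123×10³) = 5.353×10⁻⁶ mm/N.
So P = 3.361 / 5.353×10⁻⁶ = 627.8 kN, tensile.
σ_{copper} = P / A = 627800 / 2275 = 276 MPa.

σ ≈ 276 MPa (tensile)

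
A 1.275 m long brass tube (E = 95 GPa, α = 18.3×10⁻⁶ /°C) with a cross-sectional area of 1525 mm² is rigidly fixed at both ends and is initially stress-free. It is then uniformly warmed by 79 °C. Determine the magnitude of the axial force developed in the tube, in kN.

With zero net strain, σ = E·αΔT = 95 GPa × 18.3×10⁻⁶ × 79 = 137.3 MPa.
Then P = σA = 137.3 × 1525 mm² = 209.4 kN, compressive.

P ≈ 209 kN (compressive)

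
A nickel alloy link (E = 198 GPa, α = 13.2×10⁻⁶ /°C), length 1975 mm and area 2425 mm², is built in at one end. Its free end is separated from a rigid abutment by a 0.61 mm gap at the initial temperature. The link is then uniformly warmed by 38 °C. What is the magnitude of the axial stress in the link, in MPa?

σ ≈ 38.2 MPa (compressive)

Free thermal elongation = αΔT L = 13.2×10⁻⁶ × 38 × 1975 = 0.9907 mm.
The gap closes (δ_free > 0.61 mm) and the wall then resists a further 0.9907 − 0.61 = 0.3807 mm of expansion.
Compatibility: PL/(AE) = 0.3807 mm, so σ = P/A = E × (0.3807/1975) = 38.16 MPa.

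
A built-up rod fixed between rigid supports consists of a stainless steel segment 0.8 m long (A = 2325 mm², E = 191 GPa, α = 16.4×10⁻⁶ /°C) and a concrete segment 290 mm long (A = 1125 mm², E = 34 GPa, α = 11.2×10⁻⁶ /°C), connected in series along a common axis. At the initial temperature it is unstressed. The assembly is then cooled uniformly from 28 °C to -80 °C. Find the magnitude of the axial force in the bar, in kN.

P ≈ 188 kN (tensile)

If the supports were absent, the total length change would be Σ αᵢΔT Lᵢ = 16.4×10⁻⁶×108×800 + 11.2×10⁻⁶×108×290 = 1.768 mm.
Since the ends are fixed, an axial force P builds up, equal in every segment, with P · Σ Lᵢ/(AᵢEᵢ) = δ_free.
The series flexibility is Σ Lᵢ/(AᵢEᵢ) = 800/(2325×191×10³) + 290/(1125×34×10³) = 9.383×10⁻⁶ mm/N.
Hence P = δ_free / Σ(L/AE) = 1.768/9.383×10⁻⁶ = 188.4 kN (tensile).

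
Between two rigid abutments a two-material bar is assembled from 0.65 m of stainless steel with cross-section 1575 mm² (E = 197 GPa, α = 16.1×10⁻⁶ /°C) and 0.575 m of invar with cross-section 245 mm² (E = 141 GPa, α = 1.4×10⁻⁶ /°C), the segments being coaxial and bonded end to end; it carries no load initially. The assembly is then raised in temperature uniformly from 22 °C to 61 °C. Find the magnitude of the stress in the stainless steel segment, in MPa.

With the walls removed the bar would change length by δ_free = Σ αᵢΔT Lᵢ = 16.1×10⁻⁶×39×650 + 1.4×10⁻⁶×39×575 = 0.4395 mm.
Since the ends are fixed, an axial force P builds up, equal in every segment, with P · Σ Lᵢ/(AᵢEᵢ) = δ_free.
The series flexibility is Σ Lᵢ/(AᵢEᵢ) = 650/(1575×197×10³) + 575/(245×141×10³) = 1.874×10⁻⁵ mm/N.
P = 0.4395 / 1.874×10⁻⁵ = 23450 N = 23.45 kN, compressive.
σ_{stainless steel} = P / A = 23450 / 1575 = 14.89 MPa.

σ ≈ 14.9 MPa (compressive)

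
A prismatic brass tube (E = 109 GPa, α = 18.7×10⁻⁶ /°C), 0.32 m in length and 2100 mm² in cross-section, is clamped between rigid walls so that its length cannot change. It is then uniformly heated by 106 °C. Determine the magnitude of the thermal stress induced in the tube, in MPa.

Because both ends are immovable the net strain is zero, and the suppressed thermal strain is αΔT = 18.7×10⁻⁶ × 106 = 1982.2×10⁻⁶.
σ = EαΔT = 109×10³ × 18.7×10⁻⁶ × 106 = 216.1 MPa (compressive; the tube is trying to expand).

σ ≈ 216 MPa (compressive)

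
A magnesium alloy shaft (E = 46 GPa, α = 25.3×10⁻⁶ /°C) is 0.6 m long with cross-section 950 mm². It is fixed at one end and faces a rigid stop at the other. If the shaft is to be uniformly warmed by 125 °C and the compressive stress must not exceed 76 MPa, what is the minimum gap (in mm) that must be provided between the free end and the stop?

Free expansion if unrestrained: δ_free = αΔT L = 25.3×10⁻⁶ × 125 × 600 = 1.897 mm.
At the allowable stress the elastic shortening the wall may impose is σL/E = 76 × 600 / (46×10³) = 0.9913 mm.
The gap must absorb the remainder: g_min = 1.897 − 0.9913 = 0.9062 mm.

g ≈ 0.906 mm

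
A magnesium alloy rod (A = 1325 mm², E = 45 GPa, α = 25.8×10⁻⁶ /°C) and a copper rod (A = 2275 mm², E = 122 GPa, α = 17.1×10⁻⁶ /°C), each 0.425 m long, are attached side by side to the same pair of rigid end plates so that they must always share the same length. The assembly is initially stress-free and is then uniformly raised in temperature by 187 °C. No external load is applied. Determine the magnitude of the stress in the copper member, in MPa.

Both members must finish at the same length. With the larger α, the magnesium alloy tends to over-expand; the plates restrain it, putting the magnesium alloy in compression and the copper in tension. With no external load the two internal forces are equal and opposite, magnitude P.
Compatibility of the two members (thermal + elastic change equal): (α₁ − α₂)ΔT = P·[1/(A₁E₁) + 1/(A₂E₂)].
|α₁ − α₂|·ΔT = 8.7×10⁻⁶ × 187 = 0.001627.
1/(A₁E₁) + 1/(A₂E₂) = 1/(1325×45×10³) + 1/(2275×122×10³) = 2.037×10⁻⁸ N⁻¹.
So P = 0.001627 / 2.037×10⁻⁸ = 79.85 kN.
σ_{copper} = P/A₂ = 79850/2275 = 35.1 MPa, tensile.

σ ≈ 35.1 MPa (tensile)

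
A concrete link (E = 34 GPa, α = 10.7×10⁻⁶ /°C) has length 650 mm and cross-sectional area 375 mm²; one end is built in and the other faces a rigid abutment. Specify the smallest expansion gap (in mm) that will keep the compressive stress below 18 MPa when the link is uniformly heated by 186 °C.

With no wall the link would lengthen by αΔT L = 10.7×10⁻⁶ × 186 × 650 = 1.294 mm.
A stress of 18 MPa corresponds to the wall pushing the link back by σL/E = 18×650/(34×10³) = 0.3441 mm.
The gap must absorb the remainder: g_min = 1.294 − 0.3441 = 0.9495 mm.

g ≈ 0.95 mm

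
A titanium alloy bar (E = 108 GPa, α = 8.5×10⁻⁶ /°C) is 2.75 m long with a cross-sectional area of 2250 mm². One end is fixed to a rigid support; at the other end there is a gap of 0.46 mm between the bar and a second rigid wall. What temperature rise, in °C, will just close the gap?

ΔT ≈ 19.7 °C

The gap closes when αΔT L = 0.46 mm, since the bar is still unstressed at that instant.
ΔT = 0.46 / (8.5×10⁻⁶ × 2750) = 19.68 °C.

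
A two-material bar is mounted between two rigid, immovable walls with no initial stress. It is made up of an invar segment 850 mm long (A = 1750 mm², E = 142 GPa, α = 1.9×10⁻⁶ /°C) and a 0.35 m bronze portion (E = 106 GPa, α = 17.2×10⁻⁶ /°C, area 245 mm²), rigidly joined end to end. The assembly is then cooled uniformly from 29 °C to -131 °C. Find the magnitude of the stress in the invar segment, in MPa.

σ ≈ 41.3 MPa (tensile)

With the walls removed the bar would change length by δ_free = Σ αᵢΔT Lᵢ = 1.9×10⁻⁶×160×850 + 17.2×10⁻⁶×160×350 = 1.222 mm.
The rigid supports impose zero overall length change; the single axial force P common to all segments must satisfy P Σ Lᵢ/(AᵢEᵢ) = δ_free.
The series flexibility is Σ Lᵢ/(AᵢEᵢ) = 850/(1750×142×10³) + 350/(245×106×10³) = 1.69×10⁻⁵ mm/N.
So P = 1.222 / 1.69×10⁻⁵ = 72.29 kN, tensile.
σ_{invar} = P / A = 72290 / 1750 = 41.31 MPa.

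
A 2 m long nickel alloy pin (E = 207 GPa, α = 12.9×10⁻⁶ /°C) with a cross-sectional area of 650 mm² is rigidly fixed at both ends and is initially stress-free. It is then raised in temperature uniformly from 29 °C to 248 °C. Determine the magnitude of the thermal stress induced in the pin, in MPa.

σ ≈ 585 MPa (compressive)

The supports are rigid, so the total axial strain is zero. The restrained thermal strain is ε = αΔT = 12.9×10⁻⁶ × 219 = 2825.1×10⁻⁶.
σ = EαΔT = 207×10³ × 12.9×10⁻⁶ × 219 = 584.8 MPa (compressive; the pin is trying to expand).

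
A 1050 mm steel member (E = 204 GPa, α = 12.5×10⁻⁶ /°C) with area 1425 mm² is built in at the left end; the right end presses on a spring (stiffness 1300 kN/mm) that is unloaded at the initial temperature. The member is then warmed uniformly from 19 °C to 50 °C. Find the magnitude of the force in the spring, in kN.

P ≈ 92.9 kN

If the spring were absent the member would lengthen by αΔT L = 12.5×10⁻⁶ × 31 × 1050 = 0.4069 mm.
Let P be the compressive force at the spring. The member shortens elastically by PL/(AE) and the spring compresses by P/k; together these equal δ_free.
P [ L/(AE) + 1/k ] = δ_free → P [ 1050/(1425×204×10³) + 1/(1300×10³) ] = 0.4069.
P = 0.4069 / 4.381×10⁻⁶ = 92870 N.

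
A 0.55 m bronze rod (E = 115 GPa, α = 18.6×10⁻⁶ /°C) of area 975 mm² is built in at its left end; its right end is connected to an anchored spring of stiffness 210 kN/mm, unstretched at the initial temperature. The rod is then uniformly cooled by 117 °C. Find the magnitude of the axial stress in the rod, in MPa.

The unrestrained thermal change is αΔT L = 18.6×10⁻⁶ × 117 × 550 = 1.197 mm.
Let P be the tensile force in the spring. The rod extends elastically by PL/(AE) and the spring stretches by P/k; together these equal δ_free.
P [ L/(AE) + 1/k ] = δ_free → P [ 550/(975×115×10³) + 1/(210×10³) ] = 1.197.
P = 1.197 / 9.667×10⁻⁶ = 123800 N.
σ = P/A = 123800/975 = 127 MPa.

σ ≈ 127 MPa (tensile)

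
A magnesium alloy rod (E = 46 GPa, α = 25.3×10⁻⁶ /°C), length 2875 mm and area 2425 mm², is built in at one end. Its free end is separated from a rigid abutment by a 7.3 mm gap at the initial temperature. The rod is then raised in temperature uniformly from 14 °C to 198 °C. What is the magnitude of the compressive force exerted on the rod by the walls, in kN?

Unrestrained expansion: δ_free = αΔT L = 25.3×10⁻⁶ × 184 × 2875 = 13.38 mm.
After closing the 7.3 mm clearance, 13.38 − 7.3 = 6.084 mm of expansion remains to be suppressed by the wall.
That suppressed elongation corresponds to σ = E·Δ/L = 46×10³ × 6.084/2875 = 97.34 MPa.
Force on the wall = σA = 97.34 × 2425 mm² = 236 kN.

P ≈ 236 kN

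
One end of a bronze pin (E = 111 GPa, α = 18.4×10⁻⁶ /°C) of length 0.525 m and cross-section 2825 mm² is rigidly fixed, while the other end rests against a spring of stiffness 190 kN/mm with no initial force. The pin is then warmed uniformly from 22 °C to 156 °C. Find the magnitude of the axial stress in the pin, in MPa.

σ ≈ 66 MPa (compressive)

If the spring were absent the pin would lengthen by αΔT L = 18.4×10⁻⁶ × 134 × 525 = 1.294 mm.
Let P be the compressive force at the spring. The pin shortens elastically by PL/(AE) and the spring compresses by P/k; together these equal δ_free.
P [ L/(AE) + 1/k ] = δ_free → P [ 525/(2825×111×10³) + 1/(190×10³) ] = 1.294.
P = 1.294 / 6.937×10⁻⁶ = 186600 N.
σ = P/A = 186600/2825 = 66.05 MPa.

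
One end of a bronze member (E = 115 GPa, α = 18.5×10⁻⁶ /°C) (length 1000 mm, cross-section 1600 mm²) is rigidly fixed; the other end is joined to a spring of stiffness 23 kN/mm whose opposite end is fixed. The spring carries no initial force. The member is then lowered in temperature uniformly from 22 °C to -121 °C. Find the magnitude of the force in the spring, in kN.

Free thermal contraction: δ_free = αΔT L = 18.5×10⁻⁶ × 143 × 1000 = 2.645 mm.
Let P be the tensile force in the spring. The member extends elastically by PL/(AE) and the spring stretches by P/k; together these equal δ_free.
P [ L/(AE) + 1/k ] = δ_free → P [ 1000/(1600×115×10³) + 1/(23×10³) ] = 2.645.
P = 2.645 / 4.891×10⁻⁵ = 54090 N.

P ≈ 54.1 kN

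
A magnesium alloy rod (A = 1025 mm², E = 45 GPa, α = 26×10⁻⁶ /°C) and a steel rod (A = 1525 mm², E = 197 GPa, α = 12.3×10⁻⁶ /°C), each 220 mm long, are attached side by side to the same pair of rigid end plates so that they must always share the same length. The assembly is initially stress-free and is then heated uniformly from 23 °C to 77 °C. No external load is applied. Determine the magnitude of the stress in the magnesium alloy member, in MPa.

σ ≈ 28.9 MPa (compressive)

The magnesium alloy has the larger α, so on heating it would change length more than the steel if both were free. The rigid plates force a common final length, so the magnesium alloy is put into compression and the steel into tension, with equal and opposite forces P (no external load).
Compatibility of the two members (thermal + elastic change equal): (α₁ − α₂)ΔT = P·[1/(A₁E₁) + 1/(A₂E₂)].
|α₁ − α₂|·ΔT = 13.7×10⁻⁶ × 54 = 0.0007398.
1/(A₁E₁) + 1/(A₂E₂) = 1/(1025×45×10³) + 1/(1525×197×10³) = 2.501×10⁻⁸ N⁻¹.
So P = 0.0007398 / 2.501×10⁻⁸ = 29.58 kN.
σ_{magnesium alloy} = P/A₁ = 29580/1025 = 28.86 MPa, compressive.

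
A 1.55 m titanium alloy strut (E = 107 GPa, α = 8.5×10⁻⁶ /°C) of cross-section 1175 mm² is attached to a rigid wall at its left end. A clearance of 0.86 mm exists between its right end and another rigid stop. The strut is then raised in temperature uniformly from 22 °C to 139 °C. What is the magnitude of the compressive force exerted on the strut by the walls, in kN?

Unrestrained expansion: δ_free = αΔT L = 8.5×10⁻⁶ × 117 × 1550 = 1.541 mm.
After closing the 0.86 mm clearance, 1.541 − 0.86 = 0.6815 mm of expansion remains to be suppressed by the wall.
So σ = E(δ_free − g)/L = 107×10³ × 0.6815/1550 = 47.04 MPa.
P = σA = 47.04 × 1175 = 55.28 kN.

P ≈ 55.3 kN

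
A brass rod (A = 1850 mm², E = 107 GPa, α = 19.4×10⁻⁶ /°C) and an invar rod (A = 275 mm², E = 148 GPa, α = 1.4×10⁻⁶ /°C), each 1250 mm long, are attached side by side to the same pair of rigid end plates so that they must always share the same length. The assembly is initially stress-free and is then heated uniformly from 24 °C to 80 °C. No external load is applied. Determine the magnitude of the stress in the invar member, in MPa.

Equilibrium of a rigid end plate with no external load gives equal and opposite internal forces ±P in the two members. Since α_{brass} > α_{invar}, heating drives the brass into compression and the invar into tension.
Equating the net (thermal + elastic) strains gives |α₁ − α₂|·ΔT = P·[1/(A₁E₁) + 1/(A₂E₂)].
|α₁ − α₂|·ΔT = 18×10⁻⁶ × 56 = 0.001008.
1/(A₁E₁) + 1/(A₂E₂) = 1/(1850×107×10³) + 1/(275×148×10³) = 2.962×10⁻⁸ N⁻¹.
P = 0.001008 / 2.962×10⁻⁸ = 34030 N = 34.03 kN.
σ_{invar} = P/A₂ = 34030/275 = 123.7 MPa, tensile.

σ ≈ 124 MPa (tensile)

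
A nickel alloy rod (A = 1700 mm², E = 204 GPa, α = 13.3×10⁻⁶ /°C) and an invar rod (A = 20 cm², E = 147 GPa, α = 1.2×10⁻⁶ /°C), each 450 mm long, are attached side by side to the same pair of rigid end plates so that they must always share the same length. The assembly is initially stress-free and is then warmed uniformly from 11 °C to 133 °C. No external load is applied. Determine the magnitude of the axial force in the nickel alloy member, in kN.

The nickel alloy has the larger α, so on heating it would change length more than the invar if both were free. The rigid plates force a common final length, so the nickel alloy is put into compression and the invar into tension, with equal and opposite forces P (no external load).
Setting the final lengths equal and cancelling L: (α₁ − α₂)ΔT = P/(A₁E₁) + P/(A₂E₂).
|α₁ − α₂|·ΔT = 12.1×10⁻⁶ × 122 = 0.001476.
1/(A₁E₁) + 1/(A₂E₂) = 1/(1700×204×10³) + 1/(2000×147×10³) = 6.285×10⁻⁹ N⁻¹.
P = 0.001476 / 6.285×10⁻⁹ = 234900 N = 234.9 kN.

P ≈ 235 kN (compressive in the nickel alloy)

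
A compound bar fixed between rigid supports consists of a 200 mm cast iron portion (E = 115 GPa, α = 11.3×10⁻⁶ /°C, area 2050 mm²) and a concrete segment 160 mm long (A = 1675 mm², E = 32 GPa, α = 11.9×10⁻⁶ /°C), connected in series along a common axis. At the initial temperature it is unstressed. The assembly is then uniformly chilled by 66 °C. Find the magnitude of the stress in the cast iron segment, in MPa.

σ ≈ 35 MPa (tensile)

Free thermal contraction of the whole bar: Σ αᵢΔT Lᵢ = 11.3×10⁻⁶×66×200 + 11.9×10⁻⁶×66×160 = 0.2748 mm.
The walls prevent any net length change, so an axial force P (same in every segment) develops. Compatibility: P · Σ Lᵢ/(AᵢEᵢ) = δ_free.
Σ Lᵢ/(AᵢEᵢ) = 200/(2050×115×10³) + 160/(1675×32×10³) = 3.833×10⁻⁶ mm/N.
Hence P = δ_free / Σ(L/AE) = 0.2748/3.833×10⁻⁶ = 71.69 kN (tensile).
σ_{cast iron} = P / A = 71690 / 2050 = 34.97 MPa.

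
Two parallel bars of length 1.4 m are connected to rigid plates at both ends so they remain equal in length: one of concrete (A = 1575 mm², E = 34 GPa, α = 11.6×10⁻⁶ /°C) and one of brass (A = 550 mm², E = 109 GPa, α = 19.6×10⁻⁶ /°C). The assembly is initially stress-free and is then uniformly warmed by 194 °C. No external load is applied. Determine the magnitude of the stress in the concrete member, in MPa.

Both members must finish at the same length. With the larger α, the brass tends to over-expand; the plates restrain it, putting the brass in compression and the concrete in tension. With no external load the two internal forces are equal and opposite, magnitude P.
Setting the final lengths equal and cancelling L: (α₁ − α₂)ΔT = P/(A₁E₁) + P/(A₂E₂).
|α₁ − α₂|·ΔT = 8×10⁻⁶ × 194 = 0.001552.
1/(A₁E₁) + 1/(A₂E₂) = 1/(1575×34×10³) + 1/(550×109×10³) = 3.535×10⁻⁸ N⁻¹.
P = 0.001552 / 3.535×10⁻⁸ = 43900 N = 43.9 kN.
σ_{concrete} = P/A₁ = 43900/1575 = 27.87 MPa, tensile.

σ ≈ 27.9 MPa (tensile)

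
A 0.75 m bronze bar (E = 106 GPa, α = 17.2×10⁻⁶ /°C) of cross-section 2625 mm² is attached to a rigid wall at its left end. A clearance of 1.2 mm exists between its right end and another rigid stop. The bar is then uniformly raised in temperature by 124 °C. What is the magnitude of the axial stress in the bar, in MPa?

σ ≈ 56.5 MPa (compressive)

Free thermal elongation = αΔT L = 17.2×10⁻⁶ × 124 × 750 = 1.6 mm.
The gap closes (δ_free > 1.2 mm) and the wall then resists a further 1.6 − 1.2 = 0.3996 mm of expansion.
So σ = E(δ_free − g)/L = 106×10³ × 0.3996/750 = 56.48 MPa.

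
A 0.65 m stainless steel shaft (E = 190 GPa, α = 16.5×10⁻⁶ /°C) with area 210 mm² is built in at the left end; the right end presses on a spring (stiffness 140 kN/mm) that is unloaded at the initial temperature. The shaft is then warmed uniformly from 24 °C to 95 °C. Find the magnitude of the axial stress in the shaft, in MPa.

Free thermal expansion: δ_free = αΔT L = 16.5×10⁻⁶ × 71 × 650 = 0.7615 mm.
With a force P in the spring, the elastic change of the shaft is PL/(AE) and that of the spring is P/k; compatibility requires their sum to equal δ_free.
So P = δ_free / [L/(AE) + 1/k] = 0.7615 / [ 650/(210×190×10³) + 1/(140×10³) ].
P = 0.7615 / 2.343×10⁻⁵ = 32500 N.
σ = P/A = 32500/210 = 154.7 MPa.

σ ≈ 155 MPa (compressive)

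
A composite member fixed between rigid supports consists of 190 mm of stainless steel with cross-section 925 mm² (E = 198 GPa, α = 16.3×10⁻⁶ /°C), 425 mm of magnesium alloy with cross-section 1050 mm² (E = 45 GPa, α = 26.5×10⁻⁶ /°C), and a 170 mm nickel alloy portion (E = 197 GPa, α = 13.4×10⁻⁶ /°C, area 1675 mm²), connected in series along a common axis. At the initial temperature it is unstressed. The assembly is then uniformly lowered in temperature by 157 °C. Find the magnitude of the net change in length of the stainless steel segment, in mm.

If the supports were absent, the total length change would be Σ αᵢΔT Lᵢ = 16.3×10⁻⁶×157×190 + 26.5×10⁻⁶×157×425 + 13.4×10⁻⁶×157×170 = 2.612 mm.
The rigid supports impose zero overall length change; the single axial force P common to all segments must satisfy P Σ Lᵢ/(AᵢEᵢ) = δ_free.
Σ Lᵢ/(AᵢEᵢ) = 190/(925×198×10³) + 425/(1050×45×10³) + 170/(1675×197×10³) = 1.055×10⁻⁵ mm/N.
P = 2.612 / 1.055×10⁻⁵ = 247700 N = 247.7 kN, tensile.
For the stainless steel segment, free thermal change = 16.3×10⁻⁶×157×190 = 0.4862 mm and elastic change from P = 247700×190/(925×198×10³) = 0.2569 mm; these oppose, so the net change is 0.229 mm (segment shortens).

|ΔL| ≈ 0.229 mm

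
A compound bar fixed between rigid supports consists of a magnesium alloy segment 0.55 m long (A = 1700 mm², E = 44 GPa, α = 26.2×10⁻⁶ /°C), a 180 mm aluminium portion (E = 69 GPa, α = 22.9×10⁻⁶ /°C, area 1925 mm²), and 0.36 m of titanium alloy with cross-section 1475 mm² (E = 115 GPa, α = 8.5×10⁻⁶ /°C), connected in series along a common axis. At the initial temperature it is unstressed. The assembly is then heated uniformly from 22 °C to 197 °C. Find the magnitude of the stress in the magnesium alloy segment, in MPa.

If the supports were absent, the total length change would be Σ αᵢΔT Lᵢ = 26.2×10⁻⁶×175×550 + 22.9×10⁻⁶×175×180 + 8.5×10⁻⁶×175×360 = 3.779 mm.
The walls prevent any net length change, so an axial force P (same in every segment) develops. Compatibility: P · Σ Lᵢ/(AᵢEᵢ) = δ_free.
Σ Lᵢ/(AᵢEᵢ) = 550/(1700×44×10³) + 180/(1925×69×10³) + 360/(1475×115×10³) = 1.083×10⁻⁵ mm/N.
So P = 3.779 / 1.083×10⁻⁵ = 348.9 kN, compressive.
σ_{magnesium alloy} = P / A = 348900 / 1700 = 205.2 MPa.

σ ≈ 205 MPa (compressive)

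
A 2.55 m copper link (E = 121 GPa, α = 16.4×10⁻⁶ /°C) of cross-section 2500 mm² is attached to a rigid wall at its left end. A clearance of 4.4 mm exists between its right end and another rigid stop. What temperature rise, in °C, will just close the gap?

ΔT ≈ 105 °C

The gap closes when αΔT L = 4.4 mm, since the link is still unstressed at that instant.
So ΔT = g/(αL) = 4.4/(16.4×10⁻⁶ × 2550) = 105.2 °C.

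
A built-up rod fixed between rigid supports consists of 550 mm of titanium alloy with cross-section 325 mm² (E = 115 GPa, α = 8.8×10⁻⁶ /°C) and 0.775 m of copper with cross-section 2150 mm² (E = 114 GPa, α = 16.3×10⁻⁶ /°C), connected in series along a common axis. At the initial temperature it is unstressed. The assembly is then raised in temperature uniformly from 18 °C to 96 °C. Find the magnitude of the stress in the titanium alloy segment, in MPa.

If the supports were absent, the total length change would be Σ αᵢΔT Lᵢ = 8.8×10⁻⁶×78×550 + 16.3×10⁻⁶×78×775 = 1.363 mm.
The rigid supports impose zero overall length change; the single axial force P common to all segments must satisfy P Σ Lᵢ/(AᵢEᵢ) = δ_free.
The series flexibility is Σ Lᵢ/(AᵢEᵢ) = 550/(325×115×10³) + 775/(2150×114×10³) = 1.788×10⁻⁵ mm/N.
P = 1.363 / 1.788×10⁻⁵ = 76230 N = 76.23 kN, compressive.
σ_{titanium alloy} = P / A = 76230 / 325 = 234.6 MPa.

σ ≈ 235 MPa (compressive)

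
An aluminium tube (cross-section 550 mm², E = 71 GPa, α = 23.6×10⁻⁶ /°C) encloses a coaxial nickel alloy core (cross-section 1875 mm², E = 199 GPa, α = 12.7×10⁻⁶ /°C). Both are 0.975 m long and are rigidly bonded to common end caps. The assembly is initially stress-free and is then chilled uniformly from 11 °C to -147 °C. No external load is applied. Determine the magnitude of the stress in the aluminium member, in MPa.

σ ≈ 111 MPa (tensile)

Equilibrium of a rigid end plate with no external load gives equal and opposite internal forces ±P in the two members. Since α_{aluminium} > α_{nickel alloy}, cooling drives the aluminium into tension and the nickel alloy into compression.
Compatibility of the two members (thermal + elastic change equal): (α₁ − α₂)ΔT = P·[1/(A₁E₁) + 1/(A₂E₂)].
|α₁ − α₂|·ΔT = 10.9×10⁻⁶ × 158 = 0.001722.
1/(A₁E₁) + 1/(A₂E₂) = 1/(550×71×10³) + 1/(1875×199×10³) = 2.829×10⁻⁸ N⁻¹.
So P = 0.001722 / 2.829×10⁻⁸ = 60.88 kN.
σ_{aluminium} = P/A₁ = 60880/550 = 110.7 MPa, tensile.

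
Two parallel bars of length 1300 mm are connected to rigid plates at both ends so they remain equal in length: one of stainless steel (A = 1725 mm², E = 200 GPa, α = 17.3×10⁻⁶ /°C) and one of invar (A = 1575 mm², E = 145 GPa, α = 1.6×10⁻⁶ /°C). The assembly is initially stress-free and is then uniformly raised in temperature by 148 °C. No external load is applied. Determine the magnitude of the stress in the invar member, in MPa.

Both members must finish at the same length. With the larger α, the stainless steel tends to over-expand; the plates restrain it, putting the stainless steel in compression and the invar in tension. With no external load the two internal forces are equal and opposite, magnitude P.
Equating the net (thermal + elastic) strains gives |α₁ − α₂|·ΔT = P·[1/(A₁E₁) + 1/(A₂E₂)].
|α₁ − α₂|·ΔT = 15.7×10⁻⁶ × 148 = 0.002324.
1/(A₁E₁) + 1/(A₂E₂) = 1/(1725×200×10³) + 1/(1575×145×10³) = 7.277×10⁻⁹ N⁻¹.
P = 0.002324 / 7.277×10⁻⁹ = 319300 N = 319.3 kN.
σ_{invar} = P/A₂ = 319300/1575 = 202.7 MPa, tensile.

σ ≈ 203 MPa (tensile)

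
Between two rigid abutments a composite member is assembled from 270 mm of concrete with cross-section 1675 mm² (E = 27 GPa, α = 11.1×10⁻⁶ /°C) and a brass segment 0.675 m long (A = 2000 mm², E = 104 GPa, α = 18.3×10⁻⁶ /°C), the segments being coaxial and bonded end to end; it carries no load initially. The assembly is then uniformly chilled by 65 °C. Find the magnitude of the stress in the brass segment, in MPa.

σ ≈ 54.1 MPa (tensile)

With the walls removed the bar would change length by δ_free = Σ αᵢΔT Lᵢ = 11.1×10⁻⁶×65×270 + 18.3×10⁻⁶×65×675 = 0.9977 mm.
Since the ends are fixed, an axial force P builds up, equal in every segment, with P · Σ Lᵢ/(AᵢEᵢ) = δ_free.
The series flexibility is Σ Lᵢ/(AᵢEᵢ) = 270/(1675×27×10³) + 675/(2000×104×10³) = 9.215×10⁻⁶ mm/N.
Hence P = δ_free / Σ(L/AE) = 0.9977/9.215×10⁻⁶ = 108.3 kN (tensile).
σ_{brass} = P / A = 108300 / 2000 = 54.13 MPa.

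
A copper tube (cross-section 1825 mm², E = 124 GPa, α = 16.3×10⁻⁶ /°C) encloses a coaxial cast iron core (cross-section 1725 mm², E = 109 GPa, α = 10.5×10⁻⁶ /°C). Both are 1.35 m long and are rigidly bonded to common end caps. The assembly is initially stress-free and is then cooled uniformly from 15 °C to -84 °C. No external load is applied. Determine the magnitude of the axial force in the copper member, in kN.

P ≈ 59 kN (tensile in the copper)

Both members must finish at the same length. With the larger α, the copper tends to over-contract; the plates restrain it, putting the copper in tension and the cast iron in compression. With no external load the two internal forces are equal and opposite, magnitude P.
Equating the net (thermal + elastic) strains gives |α₁ − α₂|·ΔT = P·[1/(A₁E₁) + 1/(A₂E₂)].
|α₁ − α₂|·ΔT = 5.8×10⁻⁶ × 99 = 0.0005742.
1/(A₁E₁) + 1/(A₂E₂) = 1/(1825×124×10³) + 1/(1725×109×10³) = 9.737×10⁻⁹ N⁻¹.
So P = 0.0005742 / 9.737×10⁻⁹ = 58.97 kN.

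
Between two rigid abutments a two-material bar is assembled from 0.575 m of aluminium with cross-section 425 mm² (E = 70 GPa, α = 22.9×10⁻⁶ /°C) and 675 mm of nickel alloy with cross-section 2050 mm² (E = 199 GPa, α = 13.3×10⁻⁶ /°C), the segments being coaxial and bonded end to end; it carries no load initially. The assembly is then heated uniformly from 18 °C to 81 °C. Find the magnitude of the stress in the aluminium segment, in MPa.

σ ≈ 156 MPa (compressive)

Free thermal expansion of the whole bar: Σ αᵢΔT Lᵢ = 22.9×10⁻⁶×63×575 + 13.3×10⁻⁶×63×675 = 1.395 mm.
The rigid supports impose zero overall length change; the single axial force P common to all segments must satisfy P Σ Lᵢ/(AᵢEᵢ) = δ_free.
Σ Lᵢ/(AᵢEᵢ) = 575/(425×70×10³) + 675/(2050×199×10³) = 2.098×10⁻⁵ mm/N.
P = 1.395 / 2.098×10⁻⁵ = 66490 N = 66.49 kN, compressive.
σ_{aluminium} = P / A = 66490 / 425 = 156.4 MPa.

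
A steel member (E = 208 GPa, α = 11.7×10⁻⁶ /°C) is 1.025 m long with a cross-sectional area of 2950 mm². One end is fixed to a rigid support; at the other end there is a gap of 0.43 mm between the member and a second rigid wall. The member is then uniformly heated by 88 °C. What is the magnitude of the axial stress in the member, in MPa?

Free thermal elongation = αΔT L = 11.7×10⁻⁶ × 88 × 1025 = 1.055 mm.
This exceeds the 0.43 mm gap, so the wall pushes back. The portion of expansion that must be recovered elastically is δ_free − gap = 1.055 − 0.43 = 0.6253 mm.
That suppressed elongation corresponds to σ = E·Δ/L = 208×10³ × 0.6253/1025 = 126.9 MPa.

σ ≈ 127 MPa (compressive)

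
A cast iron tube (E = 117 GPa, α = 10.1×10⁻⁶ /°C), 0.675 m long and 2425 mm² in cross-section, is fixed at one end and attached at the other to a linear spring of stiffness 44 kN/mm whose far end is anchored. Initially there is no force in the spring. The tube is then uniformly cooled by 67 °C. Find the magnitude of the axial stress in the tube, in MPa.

σ ≈ 7.5 MPa (tensile)

Free thermal contraction: δ_free = αΔT L = 10.1×10⁻⁶ × 67 × 675 = 0.4568 mm.
With a force P in the spring, the elastic change of the tube is PL/(AE) and that of the spring is P/k; compatibility requires their sum to equal δ_free.
So P = δ_free / [L/(AE) + 1/k] = 0.4568 / [ 675/(2425×117×10³) + 1/(44×10³) ].
P = 0.4568 / 2.511×10⁻⁵ = 18190 N.
σ = P/A = 18190/2425 = 7.502 MPa.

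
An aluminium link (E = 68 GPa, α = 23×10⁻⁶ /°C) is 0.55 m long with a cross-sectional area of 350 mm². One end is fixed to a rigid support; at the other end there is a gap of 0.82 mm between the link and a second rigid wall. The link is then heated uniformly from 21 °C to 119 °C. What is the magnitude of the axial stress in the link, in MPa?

If the wall were absent the link would grow by αΔT L = 23×10⁻⁶ × 98 × 550 = 1.24 mm.
After closing the 0.82 mm clearance, 1.24 − 0.82 = 0.4197 mm of expansion remains to be suppressed by the wall.
That suppressed elongation corresponds to σ = E·Δ/L = 68×10³ × 0.4197/550 = 51.89 MPa.

σ ≈ 51.9 MPa (compressive)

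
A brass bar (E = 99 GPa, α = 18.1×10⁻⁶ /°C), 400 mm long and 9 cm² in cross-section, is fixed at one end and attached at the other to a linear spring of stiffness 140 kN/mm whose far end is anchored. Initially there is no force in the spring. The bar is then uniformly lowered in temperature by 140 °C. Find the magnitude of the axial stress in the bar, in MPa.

σ ≈ 96.8 MPa (tensile)

If the spring were absent the bar would shorten by αΔT L = 18.1×10⁻⁶ × 140 × 400 = 1.014 mm.
Let P be the tensile force in the spring. The bar extends elastically by PL/(AE) and the spring stretches by P/k; together these equal δ_free.
So P = δ_free / [L/(AE) + 1/k] = 1.014 / [ 400/(900×99×10³) + 1/(140×10³) ].
P = 1.014 / 1.163×10⁻⁵ = 87140 N.
σ = P/A = 87140/900 = 96.82 MPa.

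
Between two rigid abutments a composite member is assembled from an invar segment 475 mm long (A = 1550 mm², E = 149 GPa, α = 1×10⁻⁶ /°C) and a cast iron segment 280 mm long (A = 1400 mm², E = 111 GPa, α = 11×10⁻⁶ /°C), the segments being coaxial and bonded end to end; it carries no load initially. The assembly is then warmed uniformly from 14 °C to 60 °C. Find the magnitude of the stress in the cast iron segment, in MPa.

σ ≈ 30.3 MPa (compressive)

If the supports were absent, the total length change would be Σ αᵢΔT Lᵢ = 1×10⁻⁶×46×475 + 11×10⁻⁶×46×280 = 0.1635 mm.
The walls prevent any net length change, so an axial force P (same in every segment) develops. Compatibility: P · Σ Lᵢ/(AᵢEᵢ) = δ_free.
The series flexibility is Σ Lᵢ/(AᵢEᵢ) = 475/(1550×149×10³) + 280/(1400×111×10³) = 3.859×10⁻⁶ mm/N.
P = 0.1635 / 3.859×10⁻⁶ = 42380 N = 42.38 kN, compressive.
σ_{cast iron} = P / A = 42380 / 1400 = 30.27 MPa.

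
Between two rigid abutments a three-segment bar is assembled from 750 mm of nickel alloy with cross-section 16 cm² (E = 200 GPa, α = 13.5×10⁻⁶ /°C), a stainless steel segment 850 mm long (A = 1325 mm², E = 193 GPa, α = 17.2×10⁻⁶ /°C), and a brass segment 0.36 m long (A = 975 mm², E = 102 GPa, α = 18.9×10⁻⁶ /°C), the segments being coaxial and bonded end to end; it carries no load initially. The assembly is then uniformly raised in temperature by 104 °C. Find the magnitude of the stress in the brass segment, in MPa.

σ ≈ 362 MPa (compressive)

With the walls removed the bar would change length by δ_free = Σ αᵢΔT Lᵢ = 13.5×10⁻⁶×104×750 + 17.2×10⁻⁶×104×850 + 18.9×10⁻⁶×104×360 = 3.281 mm.
Since the ends are fixed, an axial force P builds up, equal in every segment, with P · Σ Lᵢ/(AᵢEᵢ) = δ_free.
Σ Lᵢ/(AᵢEᵢ) = 750/(1600×200×10³) + 850/(1325×193×10³) + 360/(975×102×10³) = 9.288×10⁻⁶ mm/N.
So P = 3.281 / 9.288×10⁻⁶ = 353.3 kN, compressive.
σ_{brass} = P / A = 353300 / 975 = 362.3 MPa.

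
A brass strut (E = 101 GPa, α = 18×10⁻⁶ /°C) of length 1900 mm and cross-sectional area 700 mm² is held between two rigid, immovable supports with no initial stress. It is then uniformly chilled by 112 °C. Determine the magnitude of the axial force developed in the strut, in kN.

The ends cannot move, so σ = EαΔT = 101×10³ × 18×10⁻⁶ × 112 = 203.6 MPa.
P = AEαΔT = 700 × 101×10³ × 18×10⁻⁶ × 112 = 142.5 kN (tensile).

P ≈ 143 kN (tensile)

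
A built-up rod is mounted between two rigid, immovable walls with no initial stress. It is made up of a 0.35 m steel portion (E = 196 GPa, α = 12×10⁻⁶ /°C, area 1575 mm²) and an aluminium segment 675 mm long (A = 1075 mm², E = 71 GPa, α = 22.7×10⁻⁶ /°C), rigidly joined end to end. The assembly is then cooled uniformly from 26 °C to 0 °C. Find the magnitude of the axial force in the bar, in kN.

P ≈ 50.9 kN (tensile)

With the walls removed the bar would change length by δ_free = Σ αᵢΔT Lᵢ = 12×10⁻⁶×26×350 + 22.7×10⁻⁶×26×675 = 0.5076 mm.
The walls prevent any net length change, so an axial force P (same in every segment) develops. Compatibility: P · Σ Lᵢ/(AᵢEᵢ) = δ_free.
Σ Lᵢ/(AᵢEᵢ) = 350/(1575×196×10³) + 675/(1075×71×10³) = 9.978×10⁻⁶ mm/N.
Hence P = δ_free / Σ(L/AE) = 0.5076/9.978×10⁻⁶ = 50.87 kN (tensile).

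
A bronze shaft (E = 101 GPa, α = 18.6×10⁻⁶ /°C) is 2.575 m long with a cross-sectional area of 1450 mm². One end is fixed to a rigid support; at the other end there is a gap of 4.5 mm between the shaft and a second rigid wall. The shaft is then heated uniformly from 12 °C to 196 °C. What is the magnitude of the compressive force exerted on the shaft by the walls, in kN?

Unrestrained expansion: δ_free = αΔT L = 18.6×10⁻⁶ × 184 × 2575 = 8.813 mm.
This exceeds the 4.5 mm gap, so the wall pushes back. The portion of expansion that must be recovered elastically is δ_free − gap = 8.813 − 4.5 = 4.313 mm.
Compatibility: PL/(AE) = 4.313 mm, so σ = P/A = E × (4.313/2575) = 169.2 MPa.
Force on the wall = σA = 169.2 × 1450 mm² = 245.3 kN.

P ≈ 245 kN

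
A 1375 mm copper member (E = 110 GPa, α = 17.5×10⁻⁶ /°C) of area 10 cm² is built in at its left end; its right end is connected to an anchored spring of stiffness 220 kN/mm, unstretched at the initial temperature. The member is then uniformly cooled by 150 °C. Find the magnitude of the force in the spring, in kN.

P ≈ 212 kN

The unrestrained thermal change is αΔT L = 17.5×10⁻⁶ × 150 × 1375 = 3.609 mm.
With a force P in the spring, the elastic change of the member is PL/(AE) and that of the spring is P/k; compatibility requires their sum to equal δ_free.
P [ L/(AE) + 1/k ] = δ_free → P [ 1375/(1000×110×10³) + 1/(220×10³) ] = 3.609.
P = 3.609 / 1.705×10⁻⁵ = 211700 N.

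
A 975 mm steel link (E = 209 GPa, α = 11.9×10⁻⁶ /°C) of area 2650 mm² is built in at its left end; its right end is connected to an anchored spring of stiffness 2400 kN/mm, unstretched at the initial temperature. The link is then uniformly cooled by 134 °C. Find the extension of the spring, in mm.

δ ≈ 0.298 mm

If the spring were absent the link would shorten by αΔT L = 11.9×10⁻⁶ × 134 × 975 = 1.555 mm.
Let P be the tensile force in the spring. The link extends elastically by PL/(AE) and the spring stretches by P/k; together these equal δ_free.
P [ L/(AE) + 1/k ] = δ_free → P [ 975/(2650×209×10³) + 1/(2400×10³) ] = 1.555.
P = 1.555 / 2.177×10⁻⁶ = 714100 N.
Spring extension = P/k = 714100/(2400×10³) = 0.2976 mm.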